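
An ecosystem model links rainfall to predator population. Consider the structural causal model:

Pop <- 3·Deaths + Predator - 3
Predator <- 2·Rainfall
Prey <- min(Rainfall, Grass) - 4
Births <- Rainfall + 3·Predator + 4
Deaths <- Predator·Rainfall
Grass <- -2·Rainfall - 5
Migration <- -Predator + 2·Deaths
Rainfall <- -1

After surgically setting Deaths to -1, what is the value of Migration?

Intervening sets Deaths = -1 and removes its equation (Deaths <- Predator·Rainfall).
Predator = 2·Rainfall  [with Rainfall=-1]  = -2
Migration = -Predator + 2·Deaths  [with Predator=-2, Deaths=-1]  = 0

0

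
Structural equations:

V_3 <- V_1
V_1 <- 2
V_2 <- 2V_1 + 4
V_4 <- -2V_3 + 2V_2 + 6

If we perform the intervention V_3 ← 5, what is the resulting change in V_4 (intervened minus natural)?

The intervention breaks the incoming arrows to V_3: V_3 <- V_1 no longer applies, and V_3 = 5.
V_2 = 2V_1 + 4  [with V_1=2]  = 8
V_4 = -2V_3 + 2V_2 + 6  [with V_3=5, V_2=8]  = 12
Without intervention: V_2 = 2V_1 + 4  [with V_1=2]  = 8; V_3 = V_1  [with V_1=2]  = 2; V_4 = -2V_3 + 2V_2 + 6  [with V_3=2, V_2=8]  = 18.
Change = 12 − 18 = -6.

-6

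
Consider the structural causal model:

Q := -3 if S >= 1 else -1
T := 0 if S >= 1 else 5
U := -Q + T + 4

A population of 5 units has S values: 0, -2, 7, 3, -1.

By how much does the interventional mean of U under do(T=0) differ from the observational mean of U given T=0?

-1.2

The intervention sets T=0 in all 5 units regardless of S. Recomputing U per unit gives 5, 5, 7, 7, 5; average 5.8.
Conditioning on T=0 selects the 2 unit(s) with S ∈ {7, 3}. Their U values: 7, 7. Mean = 7.
Difference = 5.8 − 7 = -1.2.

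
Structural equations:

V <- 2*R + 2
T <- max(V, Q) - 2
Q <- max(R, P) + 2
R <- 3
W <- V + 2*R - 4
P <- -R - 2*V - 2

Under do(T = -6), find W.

10

The intervention breaks the incoming arrows to T: T <- max(V, Q) - 2 no longer applies, and T = -6.
Since W is not a descendant of the intervened variable, it is unaffected.
V = 2*R + 2  [with R=3]  = 8
W = V + 2*R - 4  [with V=8, R=3]  = 10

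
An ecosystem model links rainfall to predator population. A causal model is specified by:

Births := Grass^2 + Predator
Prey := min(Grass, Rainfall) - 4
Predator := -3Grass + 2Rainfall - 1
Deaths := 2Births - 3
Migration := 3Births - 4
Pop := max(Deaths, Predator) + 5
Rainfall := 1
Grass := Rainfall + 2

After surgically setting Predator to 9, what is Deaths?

33

Under do(Predator=9), the mechanism Predator := -3Grass + 2Rainfall - 1 is discarded; Predator is fixed at 9.
Grass = Rainfall + 2  [with Rainfall=1]  = 3
Births = Grass^2 + Predator  [with Grass=3, Predator=9]  = 18
Deaths = 2Births - 3  [with Births=18]  = 33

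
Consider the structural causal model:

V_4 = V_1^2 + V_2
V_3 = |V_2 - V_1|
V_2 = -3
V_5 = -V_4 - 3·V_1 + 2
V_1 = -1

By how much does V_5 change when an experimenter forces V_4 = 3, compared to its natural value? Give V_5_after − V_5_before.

Intervening sets V_4 = 3 and removes its equation (V_4 = V_1^2 + V_2).
V_5 = -V_4 - 3·V_1 + 2  [with V_4=3, V_1=-1]  = 2
Without intervention: V_4 = V_1^2 + V_2  [with V_1=-1, V_2=-3]  = -2; V_5 = -V_4 - 3·V_1 + 2  [with V_4=-2, V_1=-1]  = 7.
Change = 2 − 7 = -5.

-5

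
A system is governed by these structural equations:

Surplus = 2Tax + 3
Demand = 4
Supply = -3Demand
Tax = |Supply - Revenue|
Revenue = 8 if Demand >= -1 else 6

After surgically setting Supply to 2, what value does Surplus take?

do(Supply=2) replaces the equation Supply = -3Demand with the constant Supply = 2.
Revenue = 8 if Demand >= -1 else 6  [with Demand=4]  = 8
Tax = |Supply - Revenue|  [with Supply=2, Revenue=8]  = 6
Surplus = 2Tax + 3  [with Tax=6]  = 15

15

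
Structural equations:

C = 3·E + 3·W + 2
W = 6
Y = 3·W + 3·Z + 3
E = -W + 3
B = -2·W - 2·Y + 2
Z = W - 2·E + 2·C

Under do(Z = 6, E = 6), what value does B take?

-88

The joint intervention fixes Z = 6, E = 6, removing each variable's own equation.
Y = 3·W + 3·Z + 3  [with W=6, Z=6]  = 39
B = -2·W - 2·Y + 2  [with W=6, Y=39]  = -88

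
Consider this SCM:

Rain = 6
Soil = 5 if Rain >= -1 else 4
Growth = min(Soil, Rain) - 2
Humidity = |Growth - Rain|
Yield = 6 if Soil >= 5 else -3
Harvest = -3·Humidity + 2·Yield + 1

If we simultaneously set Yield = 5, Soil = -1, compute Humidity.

9

Setting Yield = 5, Soil = -1 by intervention discards those variables' equations.
Growth = min(Soil, Rain) - 2  [with Soil=-1, Rain=6]  = -3
Humidity = |Growth - Rain|  [with Growth=-3, Rain=6]  = 9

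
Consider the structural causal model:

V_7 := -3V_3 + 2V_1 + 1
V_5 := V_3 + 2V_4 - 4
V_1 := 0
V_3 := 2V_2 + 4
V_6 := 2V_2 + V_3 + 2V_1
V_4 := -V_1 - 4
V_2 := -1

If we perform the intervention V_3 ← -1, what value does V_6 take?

The intervention breaks the incoming arrows to V_3: V_3 := 2V_2 + 4 no longer applies, and V_3 = -1.
V_6 = 2V_2 + V_3 + 2V_1  [with V_2=-1, V_3=-1, V_1=0]  = -3

-3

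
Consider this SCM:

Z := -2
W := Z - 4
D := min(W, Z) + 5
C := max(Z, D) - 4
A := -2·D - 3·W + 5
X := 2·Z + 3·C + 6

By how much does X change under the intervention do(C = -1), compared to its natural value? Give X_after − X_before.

12

Under do(C=-1), the mechanism C := max(Z, D) - 4 is discarded; C is fixed at -1.
X = 2·Z + 3·C + 6  [with Z=-2, C=-1]  = -1
Without intervention: W = Z - 4  [with Z=-2]  = -6; D = min(W, Z) + 5  [with W=-6, Z=-2]  = -1; C = max(Z, D) - 4  [with Z=-2, D=-1]  = -5; X = 2·Z + 3·C + 6  [with Z=-2, C=-5]  = -13.
Change = -1 − (-13) = 12.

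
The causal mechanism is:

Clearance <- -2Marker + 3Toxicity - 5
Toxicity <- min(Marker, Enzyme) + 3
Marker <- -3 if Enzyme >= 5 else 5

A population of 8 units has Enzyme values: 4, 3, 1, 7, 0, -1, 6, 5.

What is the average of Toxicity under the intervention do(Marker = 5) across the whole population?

The intervention sets Marker=5 in all 8 units regardless of Enzyme. Recomputing Toxicity per unit gives 7, 6, 4, 8, 3, 2, 8, 8; average 5.75.

5.75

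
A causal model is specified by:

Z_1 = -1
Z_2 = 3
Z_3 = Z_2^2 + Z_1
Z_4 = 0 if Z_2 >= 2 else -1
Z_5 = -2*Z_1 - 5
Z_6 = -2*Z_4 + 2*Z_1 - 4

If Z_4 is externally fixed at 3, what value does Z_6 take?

-12

Under do(Z_4=3), the mechanism Z_4 = 0 if Z_2 >= 2 else -1 is discarded; Z_4 is fixed at 3.
Z_6 = -2*Z_4 + 2*Z_1 - 4  [with Z_4=3, Z_1=-1]  = -12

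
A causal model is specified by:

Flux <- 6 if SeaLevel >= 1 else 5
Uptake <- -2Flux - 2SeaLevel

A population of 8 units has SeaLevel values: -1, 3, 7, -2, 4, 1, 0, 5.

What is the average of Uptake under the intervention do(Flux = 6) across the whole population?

-16.25

Every unit gets Flux=6 under the intervention. Uptake values become -10, -18, -26, -8, -20, -14, -12, -22; E[Uptake|do(Flux=6)] = -16.25.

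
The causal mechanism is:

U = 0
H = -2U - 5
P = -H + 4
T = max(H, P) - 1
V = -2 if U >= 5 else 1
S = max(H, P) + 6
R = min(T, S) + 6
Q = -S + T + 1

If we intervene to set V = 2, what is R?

Under do(V=2), the mechanism V = -2 if U >= 5 else 1 is discarded; V is fixed at 2.
Since R is not a descendant of the intervened variable, it is unaffected.
H = -2U - 5  [with U=0]  = -5
P = -H + 4  [with H=-5]  = 9
T = max(H, P) - 1  [with H=-5, P=9]  = 8
S = max(H, P) + 6  [with H=-5, P=9]  = 15
R = min(T, S) + 6  [with T=8, S=15]  = 14

14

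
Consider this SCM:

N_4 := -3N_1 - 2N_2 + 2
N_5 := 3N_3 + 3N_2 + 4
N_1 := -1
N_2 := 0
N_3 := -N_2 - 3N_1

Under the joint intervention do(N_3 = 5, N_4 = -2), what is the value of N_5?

Setting N_3 = 5, N_4 = -2 by intervention discards those variables' equations.
N_5 = 3N_3 + 3N_2 + 4  [with N_3=5, N_2=0]  = 19

19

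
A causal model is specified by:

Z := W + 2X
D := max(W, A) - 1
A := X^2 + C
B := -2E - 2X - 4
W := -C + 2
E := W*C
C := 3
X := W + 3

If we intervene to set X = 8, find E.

-3

Under do(X=8), the mechanism X := W + 3 is discarded; X is fixed at 8.
Since E is not a descendant of the intervened variable, it is unaffected.
W = -C + 2  [with C=3]  = -1
E = W*C  [with W=-1, C=3]  = -3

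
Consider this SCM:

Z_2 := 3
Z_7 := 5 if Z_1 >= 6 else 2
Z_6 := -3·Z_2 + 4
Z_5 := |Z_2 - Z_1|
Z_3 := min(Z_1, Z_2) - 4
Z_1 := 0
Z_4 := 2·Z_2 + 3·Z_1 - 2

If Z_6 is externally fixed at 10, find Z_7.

Intervening sets Z_6 = 10 and removes its equation (Z_6 := -3·Z_2 + 4).
No directed path runs from Z_6 to Z_7, so Z_7 keeps its natural value.
Z_7 = 5 if Z_1 >= 6 else 2  [with Z_1=0]  = 2

2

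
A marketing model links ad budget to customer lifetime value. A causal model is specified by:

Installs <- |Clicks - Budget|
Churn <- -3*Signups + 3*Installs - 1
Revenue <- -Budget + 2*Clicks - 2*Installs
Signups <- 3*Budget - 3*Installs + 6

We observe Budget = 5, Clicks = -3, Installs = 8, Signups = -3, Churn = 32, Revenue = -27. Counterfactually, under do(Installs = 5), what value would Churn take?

do(Installs=5) replaces the equation Installs <- |Clicks - Budget| with the constant Installs = 5.
Signups = 3*Budget - 3*Installs + 6  [with Budget=5, Installs=5]  = 6
Churn = -3*Signups + 3*Installs - 1  [with Signups=6, Installs=5]  = -4

-4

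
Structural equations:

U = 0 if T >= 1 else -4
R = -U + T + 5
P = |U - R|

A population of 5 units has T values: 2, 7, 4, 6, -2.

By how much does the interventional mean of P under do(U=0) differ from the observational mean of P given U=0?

The intervention sets U=0 in all 5 units regardless of T. Recomputing P per unit gives 7, 12, 9, 11, 3; average 8.4.
E[P|U=0] averages over only the 4 units with U=0 (T = 2, 7, 4, 6): P = 7, 12, 9, 11, mean 9.75.
Difference = 8.4 − 9.75 = -1.35.

-1.35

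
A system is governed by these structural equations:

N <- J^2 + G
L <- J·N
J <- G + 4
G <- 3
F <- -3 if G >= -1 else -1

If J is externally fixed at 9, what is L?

Under do(J=9), the mechanism J <- G + 4 is discarded; J is fixed at 9.
N = J^2 + G  [with J=9, G=3]  = 84
L = J·N  [with J=9, N=84]  = 756

756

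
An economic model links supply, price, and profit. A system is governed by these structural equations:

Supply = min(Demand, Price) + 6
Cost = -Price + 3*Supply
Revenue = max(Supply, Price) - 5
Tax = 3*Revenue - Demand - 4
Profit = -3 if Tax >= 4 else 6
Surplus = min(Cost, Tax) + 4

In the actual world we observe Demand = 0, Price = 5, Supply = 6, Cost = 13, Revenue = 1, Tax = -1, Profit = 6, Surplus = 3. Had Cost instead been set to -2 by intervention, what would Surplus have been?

2

do(Cost=-2) replaces the equation Cost = -Price + 3*Supply with the constant Cost = -2.
Supply = min(Demand, Price) + 6  [with Demand=0, Price=5]  = 6
Revenue = max(Supply, Price) - 5  [with Supply=6, Price=5]  = 1
Tax = 3*Revenue - Demand - 4  [with Revenue=1, Demand=0]  = -1
Surplus = min(Cost, Tax) + 4  [with Cost=-2, Tax=-1]  = 2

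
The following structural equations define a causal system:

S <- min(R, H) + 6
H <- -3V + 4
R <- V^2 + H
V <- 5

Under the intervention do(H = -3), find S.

Under do(H=-3), the mechanism H <- -3V + 4 is discarded; H is fixed at -3.
R = V^2 + H  [with V=5, H=-3]  = 22
S = min(R, H) + 6  [with R=22, H=-3]  = 3

3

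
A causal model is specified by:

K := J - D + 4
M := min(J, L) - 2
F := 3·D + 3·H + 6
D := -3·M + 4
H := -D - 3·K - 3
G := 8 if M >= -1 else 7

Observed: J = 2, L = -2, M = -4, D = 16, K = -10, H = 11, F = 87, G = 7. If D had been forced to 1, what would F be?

The intervention breaks the incoming arrows to D: D := -3·M + 4 no longer applies, and D = 1.
K = J - D + 4  [with J=2, D=1]  = 5
H = -D - 3·K - 3  [with D=1, K=5]  = -19
F = 3·D + 3·H + 6  [with D=1, H=-19]  = -48

-48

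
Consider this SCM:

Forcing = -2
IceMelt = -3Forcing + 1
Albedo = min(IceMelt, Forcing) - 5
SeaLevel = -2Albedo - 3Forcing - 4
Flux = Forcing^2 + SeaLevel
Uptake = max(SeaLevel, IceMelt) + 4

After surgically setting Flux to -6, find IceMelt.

7

Under do(Flux=-6), the mechanism Flux = Forcing^2 + SeaLevel is discarded; Flux is fixed at -6.
No directed path runs from Flux to IceMelt, so IceMelt keeps its natural value.
IceMelt = -3Forcing + 1  [with Forcing=-2]  = 7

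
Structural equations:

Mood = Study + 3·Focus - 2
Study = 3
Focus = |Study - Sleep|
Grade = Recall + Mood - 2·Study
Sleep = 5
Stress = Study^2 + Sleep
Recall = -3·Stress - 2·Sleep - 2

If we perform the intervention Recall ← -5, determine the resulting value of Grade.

Intervening sets Recall = -5 and removes its equation (Recall = -3·Stress - 2·Sleep - 2).
Focus = |Study - Sleep|  [with Study=3, Sleep=5]  = 2
Mood = Study + 3·Focus - 2  [with Study=3, Focus=2]  = 7
Grade = Recall + Mood - 2·Study  [with Recall=-5, Mood=7, Study=3]  = -4

-4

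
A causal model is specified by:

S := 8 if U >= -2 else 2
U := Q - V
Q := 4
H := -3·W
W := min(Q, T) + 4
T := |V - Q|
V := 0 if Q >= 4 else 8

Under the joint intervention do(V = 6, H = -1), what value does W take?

6

Setting V = 6, H = -1 by intervention discards those variables' equations.
T = |V - Q|  [with V=6, Q=4]  = 2
W = min(Q, T) + 4  [with Q=4, T=2]  = 6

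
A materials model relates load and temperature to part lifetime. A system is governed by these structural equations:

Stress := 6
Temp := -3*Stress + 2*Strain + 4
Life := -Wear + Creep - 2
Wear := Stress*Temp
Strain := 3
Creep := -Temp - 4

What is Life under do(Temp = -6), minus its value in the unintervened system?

The intervention breaks the incoming arrows to Temp: Temp := -3*Stress + 2*Strain + 4 no longer applies, and Temp = -6.
Creep = -Temp - 4  [with Temp=-6]  = 2
Wear = Stress*Temp  [with Stress=6, Temp=-6]  = -36
Life = -Wear + Creep - 2  [with Wear=-36, Creep=2]  = 36
Without intervention: Temp = -3*Stress + 2*Strain + 4  [with Stress=6, Strain=3]  = -8; Creep = -Temp - 4  [with Temp=-8]  = 4; Wear = Stress*Temp  [with Stress=6, Temp=-8]  = -48; Life = -Wear + Creep - 2  [with Wear=-48, Creep=4]  = 50.
Change = 36 − 50 = -14.

-14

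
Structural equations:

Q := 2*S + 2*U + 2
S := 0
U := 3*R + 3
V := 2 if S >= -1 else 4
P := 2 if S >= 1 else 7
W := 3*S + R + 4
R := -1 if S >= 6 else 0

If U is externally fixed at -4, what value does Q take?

-6

Intervening sets U = -4 and removes its equation (U := 3*R + 3).
Q = 2*S + 2*U + 2  [with S=0, U=-4]  = -6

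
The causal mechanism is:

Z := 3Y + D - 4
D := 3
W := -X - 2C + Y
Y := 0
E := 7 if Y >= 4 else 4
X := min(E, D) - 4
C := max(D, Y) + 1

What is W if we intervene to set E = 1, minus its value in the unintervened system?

2

The intervention breaks the incoming arrows to E: E := 7 if Y >= 4 else 4 no longer applies, and E = 1.
X = min(E, D) - 4  [with E=1, D=3]  = -3
C = max(D, Y) + 1  [with D=3, Y=0]  = 4
W = -X - 2C + Y  [with X=-3, C=4, Y=0]  = -5
Without intervention: E = 7 if Y >= 4 else 4  [with Y=0]  = 4; X = min(E, D) - 4  [with E=4, D=3]  = -1; C = max(D, Y) + 1  [with D=3, Y=0]  = 4; W = -X - 2C + Y  [with X=-1, C=4, Y=0]  = -7.
Change = -5 − (-7) = 2.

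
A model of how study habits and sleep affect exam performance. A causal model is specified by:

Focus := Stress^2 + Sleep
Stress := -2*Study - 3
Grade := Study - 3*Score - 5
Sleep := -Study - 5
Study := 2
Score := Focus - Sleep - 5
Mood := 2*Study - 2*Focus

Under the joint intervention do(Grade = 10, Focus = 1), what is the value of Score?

3

Under do(Grade = 10, Focus = 1), each intervened variable's structural equation is replaced by its fixed value.
Sleep = -Study - 5  [with Study=2]  = -7
Score = Focus - Sleep - 5  [with Focus=1, Sleep=-7]  = 3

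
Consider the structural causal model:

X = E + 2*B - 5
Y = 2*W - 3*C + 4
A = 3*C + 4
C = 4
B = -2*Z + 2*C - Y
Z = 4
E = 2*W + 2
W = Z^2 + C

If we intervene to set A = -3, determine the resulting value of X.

-27

Intervening sets A = -3 and removes its equation (A = 3*C + 4).
Since X is not a descendant of the intervened variable, it is unaffected.
W = Z^2 + C  [with Z=4, C=4]  = 20
E = 2*W + 2  [with W=20]  = 42
Y = 2*W - 3*C + 4  [with W=20, C=4]  = 32
B = -2*Z + 2*C - Y  [with Z=4, C=4, Y=32]  = -32
X = E + 2*B - 5  [with E=42, B=-32]  = -27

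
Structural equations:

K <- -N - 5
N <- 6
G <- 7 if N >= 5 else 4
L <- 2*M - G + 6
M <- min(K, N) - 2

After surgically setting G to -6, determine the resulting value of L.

-14

Intervening sets G = -6 and removes its equation (G <- 7 if N >= 5 else 4).
K = -N - 5  [with N=6]  = -11
M = min(K, N) - 2  [with K=-11, N=6]  = -13
L = 2*M - G + 6  [with M=-13, G=-6]  = -14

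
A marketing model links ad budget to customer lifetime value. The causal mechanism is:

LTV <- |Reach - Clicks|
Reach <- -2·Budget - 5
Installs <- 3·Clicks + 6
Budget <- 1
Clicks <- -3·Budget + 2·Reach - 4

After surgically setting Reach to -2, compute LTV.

9

do(Reach=-2) replaces the equation Reach <- -2·Budget - 5 with the constant Reach = -2.
Clicks = -3·Budget + 2·Reach - 4  [with Budget=1, Reach=-2]  = -11
LTV = |Reach - Clicks|  [with Reach=-2, Clicks=-11]  = 9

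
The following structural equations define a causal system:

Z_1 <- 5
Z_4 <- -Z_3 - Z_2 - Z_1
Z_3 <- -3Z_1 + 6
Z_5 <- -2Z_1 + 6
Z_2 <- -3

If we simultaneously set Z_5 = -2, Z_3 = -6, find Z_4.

Under do(Z_5 = -2, Z_3 = -6), each intervened variable's structural equation is replaced by its fixed value.
Z_4 = -Z_3 - Z_2 - Z_1  [with Z_3=-6, Z_2=-3, Z_1=5]  = 4

4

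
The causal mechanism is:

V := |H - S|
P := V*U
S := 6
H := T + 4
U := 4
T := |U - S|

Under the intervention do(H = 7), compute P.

Under do(H=7), the mechanism H := T + 4 is discarded; H is fixed at 7.
V = |H - S|  [with H=7, S=6]  = 1
P = V*U  [with V=1, U=4]  = 4

4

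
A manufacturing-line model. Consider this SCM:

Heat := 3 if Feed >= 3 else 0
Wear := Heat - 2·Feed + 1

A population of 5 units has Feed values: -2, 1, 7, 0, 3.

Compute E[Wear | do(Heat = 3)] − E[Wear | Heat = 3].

6.4

do(Heat=3) breaks Heat's dependence on Feed. With Heat=3 fixed, Wear across the units is 8, 2, -10, 4, -2, mean 0.4.
E[Wear|Heat=3] averages over only the 2 units with Heat=3 (Feed = 7, 3): Wear = -10, -2, mean -6.
Difference = 0.4 − (-6) = 6.4.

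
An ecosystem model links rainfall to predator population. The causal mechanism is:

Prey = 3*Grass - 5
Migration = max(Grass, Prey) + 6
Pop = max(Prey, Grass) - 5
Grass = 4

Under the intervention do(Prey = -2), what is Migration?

The intervention breaks the incoming arrows to Prey: Prey = 3*Grass - 5 no longer applies, and Prey = -2.
Migration = max(Grass, Prey) + 6  [with Grass=4, Prey=-2]  = 10

10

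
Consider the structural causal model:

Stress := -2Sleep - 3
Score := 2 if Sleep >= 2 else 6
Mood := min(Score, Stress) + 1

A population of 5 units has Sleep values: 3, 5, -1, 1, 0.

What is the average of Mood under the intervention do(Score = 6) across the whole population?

Under do(Score=6), Score's equation is replaced by Score=6 for every unit. Per-unit Mood: -8, -12, 0, -4, -2. Mean = -5.2.

-5.2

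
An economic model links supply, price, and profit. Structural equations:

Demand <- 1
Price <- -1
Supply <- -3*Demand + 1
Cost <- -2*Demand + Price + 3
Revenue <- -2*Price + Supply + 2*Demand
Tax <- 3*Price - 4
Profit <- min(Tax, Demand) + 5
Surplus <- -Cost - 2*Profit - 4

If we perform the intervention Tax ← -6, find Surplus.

Intervening sets Tax = -6 and removes its equation (Tax <- 3*Price - 4).
Cost = -2*Demand + Price + 3  [with Demand=1, Price=-1]  = 0
Profit = min(Tax, Demand) + 5  [with Tax=-6, Demand=1]  = -1
Surplus = -Cost - 2*Profit - 4  [with Cost=0, Profit=-1]  = -2

-2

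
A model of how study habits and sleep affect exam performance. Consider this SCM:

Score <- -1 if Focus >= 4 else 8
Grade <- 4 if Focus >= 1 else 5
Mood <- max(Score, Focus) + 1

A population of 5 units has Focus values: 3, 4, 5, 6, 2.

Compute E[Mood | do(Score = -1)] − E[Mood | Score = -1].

-1

do(Score=-1) breaks Score's dependence on Focus. With Score=-1 fixed, Mood across the units is 4, 5, 6, 7, 3, mean 5.
Observing Score=-1 restricts to units where Score's equation naturally yields -1: Focus ∈ {4, 5, 6}. In that subpopulation Mood = 5, 6, 7, mean 6.
Difference = 5 − 6 = -1.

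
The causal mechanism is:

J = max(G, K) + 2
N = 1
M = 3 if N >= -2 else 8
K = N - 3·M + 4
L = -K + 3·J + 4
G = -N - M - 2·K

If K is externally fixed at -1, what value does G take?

The intervention breaks the incoming arrows to K: K = N - 3·M + 4 no longer applies, and K = -1.
M = 3 if N >= -2 else 8  [with N=1]  = 3
G = -N - M - 2·K  [with N=1, M=3, K=-1]  = -2

-2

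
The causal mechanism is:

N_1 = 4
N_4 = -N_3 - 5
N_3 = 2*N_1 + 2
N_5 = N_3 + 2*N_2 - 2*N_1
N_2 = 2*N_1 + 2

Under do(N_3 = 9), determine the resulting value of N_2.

Under do(N_3=9), the mechanism N_3 = 2*N_1 + 2 is discarded; N_3 is fixed at 9.
Since N_2 is not a descendant of the intervened variable, it is unaffected.
N_2 = 2*N_1 + 2  [with N_1=4]  = 10

10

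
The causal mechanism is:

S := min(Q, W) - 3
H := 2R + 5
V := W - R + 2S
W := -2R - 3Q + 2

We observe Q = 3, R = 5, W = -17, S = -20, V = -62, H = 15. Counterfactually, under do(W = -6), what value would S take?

-9

The intervention breaks the incoming arrows to W: W := -2R - 3Q + 2 no longer applies, and W = -6.
S = min(Q, W) - 3  [with Q=3, W=-6]  = -9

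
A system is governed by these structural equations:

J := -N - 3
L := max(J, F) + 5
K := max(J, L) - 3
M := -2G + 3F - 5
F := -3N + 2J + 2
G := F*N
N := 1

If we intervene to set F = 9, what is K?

11

The intervention breaks the incoming arrows to F: F := -3N + 2J + 2 no longer applies, and F = 9.
J = -N - 3  [with N=1]  = -4
L = max(J, F) + 5  [with J=-4, F=9]  = 14
K = max(J, L) - 3  [with J=-4, L=14]  = 11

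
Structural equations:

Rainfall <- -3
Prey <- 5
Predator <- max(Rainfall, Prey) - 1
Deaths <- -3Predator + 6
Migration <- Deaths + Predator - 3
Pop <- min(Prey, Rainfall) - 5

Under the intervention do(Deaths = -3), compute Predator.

4

Under do(Deaths=-3), the mechanism Deaths <- -3Predator + 6 is discarded; Deaths is fixed at -3.
Since Predator is not a descendant of the intervened variable, it is unaffected.
Predator = max(Rainfall, Prey) - 1  [with Rainfall=-3, Prey=5]  = 4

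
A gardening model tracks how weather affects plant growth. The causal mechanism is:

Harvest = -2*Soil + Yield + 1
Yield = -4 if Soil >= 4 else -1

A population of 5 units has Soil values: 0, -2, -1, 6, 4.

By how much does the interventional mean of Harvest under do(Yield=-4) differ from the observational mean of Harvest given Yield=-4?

Under do(Yield=-4), Yield's equation is replaced by Yield=-4 for every unit. Per-unit Harvest: -3, 1, -1, -15, -11. Mean = -5.8.
Conditioning on Yield=-4 selects the 2 unit(s) with Soil ∈ {6, 4}. Their Harvest values: -15, -11. Mean = -13.
Difference = -5.8 − (-13) = 7.2.

7.2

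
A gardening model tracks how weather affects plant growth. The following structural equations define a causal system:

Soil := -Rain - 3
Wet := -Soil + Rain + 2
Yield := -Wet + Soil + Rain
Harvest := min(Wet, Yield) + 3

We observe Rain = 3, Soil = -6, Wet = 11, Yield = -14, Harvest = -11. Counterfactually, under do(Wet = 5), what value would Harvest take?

-5

do(Wet=5) replaces the equation Wet := -Soil + Rain + 2 with the constant Wet = 5.
Soil = -Rain - 3  [with Rain=3]  = -6
Yield = -Wet + Soil + Rain  [with Wet=5, Soil=-6, Rain=3]  = -8
Harvest = min(Wet, Yield) + 3  [with Wet=5, Yield=-8]  = -5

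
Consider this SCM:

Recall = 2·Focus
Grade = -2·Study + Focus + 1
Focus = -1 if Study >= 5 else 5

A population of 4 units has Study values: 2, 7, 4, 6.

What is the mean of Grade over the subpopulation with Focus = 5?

0

Observing Focus=5 restricts to units where Focus's equation naturally yields 5: Study ∈ {2, 4}. In that subpopulation Grade = 2, -2, mean 0.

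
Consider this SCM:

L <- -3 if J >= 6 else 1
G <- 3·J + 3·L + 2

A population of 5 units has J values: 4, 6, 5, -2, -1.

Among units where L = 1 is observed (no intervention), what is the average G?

Conditioning on L=1 selects the 4 unit(s) with J ∈ {4, 5, -2, -1}. Their G values: 17, 20, -1, 2. Mean = 9.5.

9.5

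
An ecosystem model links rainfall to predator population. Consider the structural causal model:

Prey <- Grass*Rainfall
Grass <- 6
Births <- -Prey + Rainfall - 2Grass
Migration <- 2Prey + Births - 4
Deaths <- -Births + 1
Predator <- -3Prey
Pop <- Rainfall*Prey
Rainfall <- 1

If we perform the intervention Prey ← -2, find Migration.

-17

The intervention breaks the incoming arrows to Prey: Prey <- Grass*Rainfall no longer applies, and Prey = -2.
Births = -Prey + Rainfall - 2Grass  [with Prey=-2, Rainfall=1, Grass=6]  = -9
Migration = 2Prey + Births - 4  [with Prey=-2, Births=-9]  = -17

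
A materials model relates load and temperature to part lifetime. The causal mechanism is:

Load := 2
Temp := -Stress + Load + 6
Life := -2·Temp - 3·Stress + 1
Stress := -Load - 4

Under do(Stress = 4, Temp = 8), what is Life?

-27

Setting Stress = 4, Temp = 8 by intervention discards those variables' equations.
Life = -2·Temp - 3·Stress + 1  [with Temp=8, Stress=4]  = -27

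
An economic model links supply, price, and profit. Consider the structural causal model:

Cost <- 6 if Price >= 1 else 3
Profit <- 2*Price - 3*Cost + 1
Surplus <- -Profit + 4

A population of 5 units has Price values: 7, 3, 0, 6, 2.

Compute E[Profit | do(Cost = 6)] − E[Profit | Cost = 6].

-1.8

Every unit gets Cost=6 under the intervention. Profit values become -3, -11, -17, -5, -13; E[Profit|do(Cost=6)] = -9.8.
E[Profit|Cost=6] averages over only the 4 units with Cost=6 (Price = 7, 3, 6, 2): Profit = -3, -11, -5, -13, mean -8.
Difference = -9.8 − (-8) = -1.8.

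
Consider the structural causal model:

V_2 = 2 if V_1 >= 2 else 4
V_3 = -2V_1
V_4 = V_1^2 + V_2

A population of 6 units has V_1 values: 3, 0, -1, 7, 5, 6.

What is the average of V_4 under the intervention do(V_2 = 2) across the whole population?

Every unit gets V_2=2 under the intervention. V_4 values become 11, 2, 3, 51, 27, 38; E[V_4|do(V_2=2)] = 22.

22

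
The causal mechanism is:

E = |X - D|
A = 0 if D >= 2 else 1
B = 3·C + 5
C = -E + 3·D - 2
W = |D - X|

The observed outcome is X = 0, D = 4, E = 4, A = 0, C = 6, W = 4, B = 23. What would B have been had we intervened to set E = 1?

32

The intervention breaks the incoming arrows to E: E = |X - D| no longer applies, and E = 1.
C = -E + 3·D - 2  [with E=1, D=4]  = 9
B = 3·C + 5  [with C=9]  = 32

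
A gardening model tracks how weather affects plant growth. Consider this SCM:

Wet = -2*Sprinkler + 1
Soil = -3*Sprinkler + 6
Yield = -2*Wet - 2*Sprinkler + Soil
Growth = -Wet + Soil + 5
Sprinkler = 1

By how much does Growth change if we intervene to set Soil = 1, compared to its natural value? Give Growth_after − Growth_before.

Under do(Soil=1), the mechanism Soil = -3*Sprinkler + 6 is discarded; Soil is fixed at 1.
Wet = -2*Sprinkler + 1  [with Sprinkler=1]  = -1
Growth = -Wet + Soil + 5  [with Wet=-1, Soil=1]  = 7
Without intervention: Soil = -3*Sprinkler + 6  [with Sprinkler=1]  = 3; Wet = -2*Sprinkler + 1  [with Sprinkler=1]  = -1; Growth = -Wet + Soil + 5  [with Wet=-1, Soil=3]  = 9.
Change = 7 − 9 = -2.

-2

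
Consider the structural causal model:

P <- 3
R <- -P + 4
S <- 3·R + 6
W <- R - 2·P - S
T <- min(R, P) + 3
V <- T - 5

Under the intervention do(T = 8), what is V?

3

The intervention breaks the incoming arrows to T: T <- min(R, P) + 3 no longer applies, and T = 8.
V = T - 5  [with T=8]  = 3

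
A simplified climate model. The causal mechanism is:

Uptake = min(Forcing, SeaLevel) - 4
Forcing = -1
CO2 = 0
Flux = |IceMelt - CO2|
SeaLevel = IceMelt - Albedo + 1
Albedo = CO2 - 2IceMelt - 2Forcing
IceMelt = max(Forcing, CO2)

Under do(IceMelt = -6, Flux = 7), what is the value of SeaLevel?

-19

The joint intervention fixes IceMelt = -6, Flux = 7, removing each variable's own equation.
Albedo = CO2 - 2IceMelt - 2Forcing  [with CO2=0, IceMelt=-6, Forcing=-1]  = 14
SeaLevel = IceMelt - Albedo + 1  [with IceMelt=-6, Albedo=14]  = -19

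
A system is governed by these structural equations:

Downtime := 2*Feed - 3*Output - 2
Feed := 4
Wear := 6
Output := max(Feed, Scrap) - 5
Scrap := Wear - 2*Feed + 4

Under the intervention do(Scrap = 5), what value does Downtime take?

do(Scrap=5) replaces the equation Scrap := Wear - 2*Feed + 4 with the constant Scrap = 5.
Output = max(Feed, Scrap) - 5  [with Feed=4, Scrap=5]  = 0
Downtime = 2*Feed - 3*Output - 2  [with Feed=4, Output=0]  = 6

6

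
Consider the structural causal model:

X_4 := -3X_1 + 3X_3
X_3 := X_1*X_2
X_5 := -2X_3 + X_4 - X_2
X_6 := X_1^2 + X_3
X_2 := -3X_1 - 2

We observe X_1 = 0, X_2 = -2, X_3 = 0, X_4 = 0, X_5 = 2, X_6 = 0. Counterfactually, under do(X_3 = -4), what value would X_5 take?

-2

do(X_3=-4) replaces the equation X_3 := X_1*X_2 with the constant X_3 = -4.
X_2 = -3X_1 - 2  [with X_1=0]  = -2
X_4 = -3X_1 + 3X_3  [with X_1=0, X_3=-4]  = -12
X_5 = -2X_3 + X_4 - X_2  [with X_3=-4, X_4=-12, X_2=-2]  = -2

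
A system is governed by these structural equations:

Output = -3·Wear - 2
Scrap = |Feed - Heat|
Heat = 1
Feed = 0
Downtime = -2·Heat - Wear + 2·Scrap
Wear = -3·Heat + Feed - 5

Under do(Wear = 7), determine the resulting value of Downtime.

The intervention breaks the incoming arrows to Wear: Wear = -3·Heat + Feed - 5 no longer applies, and Wear = 7.
Scrap = |Feed - Heat|  [with Feed=0, Heat=1]  = 1
Downtime = -2·Heat - Wear + 2·Scrap  [with Heat=1, Wear=7, Scrap=1]  = -7

-7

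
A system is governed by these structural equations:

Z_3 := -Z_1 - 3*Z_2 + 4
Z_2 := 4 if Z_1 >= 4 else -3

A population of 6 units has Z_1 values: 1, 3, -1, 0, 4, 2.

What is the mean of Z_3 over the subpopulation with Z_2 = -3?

E[Z_3|Z_2=-3] averages over only the 5 units with Z_2=-3 (Z_1 = 1, 3, -1, 0, 2): Z_3 = 12, 10, 14, 13, 11, mean 12.

12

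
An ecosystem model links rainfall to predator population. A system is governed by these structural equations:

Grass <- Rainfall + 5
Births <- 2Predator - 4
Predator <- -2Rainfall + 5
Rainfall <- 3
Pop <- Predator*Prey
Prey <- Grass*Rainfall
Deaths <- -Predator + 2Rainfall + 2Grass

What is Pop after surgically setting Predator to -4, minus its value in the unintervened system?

-72

The intervention breaks the incoming arrows to Predator: Predator <- -2Rainfall + 5 no longer applies, and Predator = -4.
Grass = Rainfall + 5  [with Rainfall=3]  = 8
Prey = Grass*Rainfall  [with Grass=8, Rainfall=3]  = 24
Pop = Predator*Prey  [with Predator=-4, Prey=24]  = -96
Without intervention: Grass = Rainfall + 5  [with Rainfall=3]  = 8; Prey = Grass*Rainfall  [with Grass=8, Rainfall=3]  = 24; Predator = -2Rainfall + 5  [with Rainfall=3]  = -1; Pop = Predator*Prey  [with Predator=-1, Prey=24]  = -24.
Change = -96 − (-24) = -72.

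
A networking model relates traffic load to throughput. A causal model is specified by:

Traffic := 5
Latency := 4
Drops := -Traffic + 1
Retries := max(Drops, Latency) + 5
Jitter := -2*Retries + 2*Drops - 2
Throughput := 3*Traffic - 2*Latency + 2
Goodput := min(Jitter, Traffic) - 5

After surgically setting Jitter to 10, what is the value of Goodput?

0

Under do(Jitter=10), the mechanism Jitter := -2*Retries + 2*Drops - 2 is discarded; Jitter is fixed at 10.
Goodput = min(Jitter, Traffic) - 5  [with Jitter=10, Traffic=5]  = 0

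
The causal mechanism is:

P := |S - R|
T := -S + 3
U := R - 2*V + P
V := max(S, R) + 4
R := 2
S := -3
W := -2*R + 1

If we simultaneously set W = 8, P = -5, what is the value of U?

-15

The joint intervention fixes W = 8, P = -5, removing each variable's own equation.
V = max(S, R) + 4  [with S=-3, R=2]  = 6
U = R - 2*V + P  [with R=2, V=6, P=-5]  = -15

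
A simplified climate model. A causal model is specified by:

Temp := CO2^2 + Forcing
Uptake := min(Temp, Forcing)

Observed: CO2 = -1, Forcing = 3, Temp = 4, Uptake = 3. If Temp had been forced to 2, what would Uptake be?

2

The intervention breaks the incoming arrows to Temp: Temp := CO2^2 + Forcing no longer applies, and Temp = 2.
Uptake = min(Temp, Forcing)  [with Temp=2, Forcing=3]  = 2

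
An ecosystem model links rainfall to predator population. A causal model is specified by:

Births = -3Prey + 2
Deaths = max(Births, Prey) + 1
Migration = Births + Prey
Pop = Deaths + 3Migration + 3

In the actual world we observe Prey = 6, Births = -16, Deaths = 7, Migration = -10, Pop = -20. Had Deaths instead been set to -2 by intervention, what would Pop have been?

do(Deaths=-2) replaces the equation Deaths = max(Births, Prey) + 1 with the constant Deaths = -2.
Births = -3Prey + 2  [with Prey=6]  = -16
Migration = Births + Prey  [with Births=-16, Prey=6]  = -10
Pop = Deaths + 3Migration + 3  [with Deaths=-2, Migration=-10]  = -29

-29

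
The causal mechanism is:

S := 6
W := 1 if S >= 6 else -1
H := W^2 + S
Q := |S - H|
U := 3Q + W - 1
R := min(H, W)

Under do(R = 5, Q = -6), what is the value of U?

-18

Setting R = 5, Q = -6 by intervention discards those variables' equations.
W = 1 if S >= 6 else -1  [with S=6]  = 1
U = 3Q + W - 1  [with Q=-6, W=1]  = -18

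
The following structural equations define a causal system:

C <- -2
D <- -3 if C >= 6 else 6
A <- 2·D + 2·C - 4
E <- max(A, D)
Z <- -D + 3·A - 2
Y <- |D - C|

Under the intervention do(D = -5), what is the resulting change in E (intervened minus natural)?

Under do(D=-5), the mechanism D <- -3 if C >= 6 else 6 is discarded; D is fixed at -5.
A = 2·D + 2·C - 4  [with D=-5, C=-2]  = -18
E = max(A, D)  [with A=-18, D=-5]  = -5
Without intervention: D = -3 if C >= 6 else 6  [with C=-2]  = 6; A = 2·D + 2·C - 4  [with D=6, C=-2]  = 4; E = max(A, D)  [with A=4, D=6]  = 6.
Change = -5 − 6 = -11.

-11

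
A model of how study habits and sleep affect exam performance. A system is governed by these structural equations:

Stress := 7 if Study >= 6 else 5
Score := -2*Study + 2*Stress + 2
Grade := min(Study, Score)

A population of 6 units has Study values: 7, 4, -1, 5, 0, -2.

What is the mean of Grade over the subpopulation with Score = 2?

2

Conditioning on Score=2 selects the 2 unit(s) with Study ∈ {7, 5}. Their Grade values: 2, 2. Mean = 2.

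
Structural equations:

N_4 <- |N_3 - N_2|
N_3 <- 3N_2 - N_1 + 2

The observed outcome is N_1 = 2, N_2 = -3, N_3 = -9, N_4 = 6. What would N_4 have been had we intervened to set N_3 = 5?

8

The intervention breaks the incoming arrows to N_3: N_3 <- 3N_2 - N_1 + 2 no longer applies, and N_3 = 5.
N_4 = |N_3 - N_2|  [with N_3=5, N_2=-3]  = 8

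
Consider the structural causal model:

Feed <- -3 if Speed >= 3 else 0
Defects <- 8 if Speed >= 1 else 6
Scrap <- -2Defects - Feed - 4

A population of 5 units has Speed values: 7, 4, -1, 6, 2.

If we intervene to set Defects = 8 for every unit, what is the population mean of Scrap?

-18.2

do(Defects=8) breaks Defects's dependence on Speed. With Defects=8 fixed, Scrap across the units is -17, -17, -20, -17, -20, mean -18.2.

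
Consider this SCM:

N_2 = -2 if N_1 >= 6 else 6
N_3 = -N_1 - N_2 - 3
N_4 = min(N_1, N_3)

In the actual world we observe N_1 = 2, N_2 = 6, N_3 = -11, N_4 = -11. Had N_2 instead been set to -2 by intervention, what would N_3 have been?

The intervention breaks the incoming arrows to N_2: N_2 = -2 if N_1 >= 6 else 6 no longer applies, and N_2 = -2.
N_3 = -N_1 - N_2 - 3  [with N_1=2, N_2=-2]  = -3

-3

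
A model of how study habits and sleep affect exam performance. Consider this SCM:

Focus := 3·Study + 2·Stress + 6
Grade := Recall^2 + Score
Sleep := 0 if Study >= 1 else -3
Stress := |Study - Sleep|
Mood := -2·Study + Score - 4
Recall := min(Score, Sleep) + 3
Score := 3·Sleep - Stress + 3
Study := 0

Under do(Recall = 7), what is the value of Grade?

40

do(Recall=7) replaces the equation Recall := min(Score, Sleep) + 3 with the constant Recall = 7.
Sleep = 0 if Study >= 1 else -3  [with Study=0]  = -3
Stress = |Study - Sleep|  [with Study=0, Sleep=-3]  = 3
Score = 3·Sleep - Stress + 3  [with Sleep=-3, Stress=3]  = -9
Grade = Recall^2 + Score  [with Recall=7, Score=-9]  = 40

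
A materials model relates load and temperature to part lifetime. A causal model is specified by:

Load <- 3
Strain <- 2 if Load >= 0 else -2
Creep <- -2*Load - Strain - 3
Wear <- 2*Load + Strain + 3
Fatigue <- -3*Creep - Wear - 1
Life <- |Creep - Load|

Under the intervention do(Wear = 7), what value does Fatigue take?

25

Intervening sets Wear = 7 and removes its equation (Wear <- 2*Load + Strain + 3).
Strain = 2 if Load >= 0 else -2  [with Load=3]  = 2
Creep = -2*Load - Strain - 3  [with Load=3, Strain=2]  = -11
Fatigue = -3*Creep - Wear - 1  [with Creep=-11, Wear=7]  = 25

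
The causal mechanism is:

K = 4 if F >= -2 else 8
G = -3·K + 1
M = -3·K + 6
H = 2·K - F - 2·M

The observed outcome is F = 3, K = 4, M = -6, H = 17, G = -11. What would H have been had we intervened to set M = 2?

The intervention breaks the incoming arrows to M: M = -3·K + 6 no longer applies, and M = 2.
K = 4 if F >= -2 else 8  [with F=3]  = 4
H = 2·K - F - 2·M  [with K=4, F=3, M=2]  = 1

1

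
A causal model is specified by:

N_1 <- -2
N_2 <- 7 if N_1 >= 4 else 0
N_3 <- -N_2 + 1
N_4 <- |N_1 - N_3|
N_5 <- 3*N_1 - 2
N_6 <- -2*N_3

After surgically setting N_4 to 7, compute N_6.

Under do(N_4=7), the mechanism N_4 <- |N_1 - N_3| is discarded; N_4 is fixed at 7.
Since N_6 is not a descendant of the intervened variable, it is unaffected.
N_2 = 7 if N_1 >= 4 else 0  [with N_1=-2]  = 0
N_3 = -N_2 + 1  [with N_2=0]  = 1
N_6 = -2*N_3  [with N_3=1]  = -2

-2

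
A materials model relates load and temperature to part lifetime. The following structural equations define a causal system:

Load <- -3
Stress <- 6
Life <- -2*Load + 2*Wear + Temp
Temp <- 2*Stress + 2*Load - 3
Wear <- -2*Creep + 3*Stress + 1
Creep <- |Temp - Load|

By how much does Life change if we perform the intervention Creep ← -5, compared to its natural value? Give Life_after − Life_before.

44

Under do(Creep=-5), the mechanism Creep <- |Temp - Load| is discarded; Creep is fixed at -5.
Temp = 2*Stress + 2*Load - 3  [with Stress=6, Load=-3]  = 3
Wear = -2*Creep + 3*Stress + 1  [with Creep=-5, Stress=6]  = 29
Life = -2*Load + 2*Wear + Temp  [with Load=-3, Wear=29, Temp=3]  = 67
Without intervention: Temp = 2*Stress + 2*Load - 3  [with Stress=6, Load=-3]  = 3; Creep = |Temp - Load|  [with Temp=3, Load=-3]  = 6; Wear = -2*Creep + 3*Stress + 1  [with Creep=6, Stress=6]  = 7; Life = -2*Load + 2*Wear + Temp  [with Load=-3, Wear=7, Temp=3]  = 23.
Change = 67 − 23 = 44.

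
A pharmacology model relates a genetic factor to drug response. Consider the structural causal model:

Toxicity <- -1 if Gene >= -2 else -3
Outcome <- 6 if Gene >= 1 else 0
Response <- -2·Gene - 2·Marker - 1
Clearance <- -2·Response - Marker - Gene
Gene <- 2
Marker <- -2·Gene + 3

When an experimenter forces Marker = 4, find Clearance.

do(Marker=4) replaces the equation Marker <- -2·Gene + 3 with the constant Marker = 4.
Response = -2·Gene - 2·Marker - 1  [with Gene=2, Marker=4]  = -13
Clearance = -2·Response - Marker - Gene  [with Response=-13, Marker=4, Gene=2]  = 20

20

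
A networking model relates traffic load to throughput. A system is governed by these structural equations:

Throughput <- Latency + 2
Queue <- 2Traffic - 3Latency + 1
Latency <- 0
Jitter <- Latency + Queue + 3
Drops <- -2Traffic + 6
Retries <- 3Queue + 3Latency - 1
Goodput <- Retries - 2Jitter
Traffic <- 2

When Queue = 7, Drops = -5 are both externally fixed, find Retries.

Setting Queue = 7, Drops = -5 by intervention discards those variables' equations.
Retries = 3Queue + 3Latency - 1  [with Queue=7, Latency=0]  = 20

20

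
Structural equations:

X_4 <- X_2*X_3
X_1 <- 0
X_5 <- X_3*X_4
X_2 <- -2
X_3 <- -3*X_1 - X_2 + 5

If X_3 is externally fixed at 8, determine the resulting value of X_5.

do(X_3=8) replaces the equation X_3 <- -3*X_1 - X_2 + 5 with the constant X_3 = 8.
X_4 = X_2*X_3  [with X_2=-2, X_3=8]  = -16
X_5 = X_3*X_4  [with X_3=8, X_4=-16]  = -128

-128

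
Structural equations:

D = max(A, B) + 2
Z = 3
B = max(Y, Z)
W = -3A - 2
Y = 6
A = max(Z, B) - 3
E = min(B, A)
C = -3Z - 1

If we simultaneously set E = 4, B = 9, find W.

Setting E = 4, B = 9 by intervention discards those variables' equations.
A = max(Z, B) - 3  [with Z=3, B=9]  = 6
W = -3A - 2  [with A=6]  = -20

-20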